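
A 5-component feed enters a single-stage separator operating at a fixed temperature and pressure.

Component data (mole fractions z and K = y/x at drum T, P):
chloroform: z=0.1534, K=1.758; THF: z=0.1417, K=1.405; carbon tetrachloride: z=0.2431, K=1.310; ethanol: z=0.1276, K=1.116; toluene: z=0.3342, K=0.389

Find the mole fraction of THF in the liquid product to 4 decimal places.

x_THF = 0.1299

Rachford–Rice: g(ψ) = Σ zᵢ(Kᵢ−1)/(1+ψ(Kᵢ−1)) = 0.
g(0) = ΣzᵢKᵢ − 1 = 0.0596 and g(1) = 1 − Σzᵢ/Kᵢ = -0.3471, so a root lies in (0, 1).
Newton iteration, ψ⁰ = 0.5:
  ψ = 0.5000: g = -0.08274, g' = -0.3401 → ψ = 0.2568
  ψ = 0.2568: g = -0.00869, g' = -0.2780 → ψ = 0.2255
  ψ = 0.2255: g = -0.00007, g' = -0.2737 → ψ = 0.2252
Converged at ψ = 0.2252.
Compositions from xᵢ = zᵢ/(1+ψ(Kᵢ−1)), yᵢ = Kᵢxᵢ:
  chloroform: x = 0.1310, y = 0.2304
  THF: x = 0.1299, y = 0.1824
  carbon tetrachloride: x = 0.2272, y = 0.2977
  ethanol: x = 0.1244, y = 0.1388
  toluene: x = 0.3875, y = 0.1507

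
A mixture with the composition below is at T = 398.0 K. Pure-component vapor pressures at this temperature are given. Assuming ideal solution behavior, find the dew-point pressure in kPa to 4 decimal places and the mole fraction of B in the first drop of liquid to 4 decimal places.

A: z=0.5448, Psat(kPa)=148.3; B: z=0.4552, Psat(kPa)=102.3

At the dew point ψ → 1, so Σzᵢ/Kᵢ = 1 with Kᵢ = Pᵢˢᵃᵗ/P ⇒ 1/P = Σzᵢ/Pᵢˢᵃᵗ.
1/P = 0.5448/148.3 + 0.4552/102.3 = 0.0081233 ⇒ P = 123.1028 kPa
xᵢ = zᵢP/Pᵢˢᵃᵗ ⇒ x_B = 0.4552·123.1028/102.3 = 0.5478

Pdew = 123.1028 kPa, x_B = 0.5478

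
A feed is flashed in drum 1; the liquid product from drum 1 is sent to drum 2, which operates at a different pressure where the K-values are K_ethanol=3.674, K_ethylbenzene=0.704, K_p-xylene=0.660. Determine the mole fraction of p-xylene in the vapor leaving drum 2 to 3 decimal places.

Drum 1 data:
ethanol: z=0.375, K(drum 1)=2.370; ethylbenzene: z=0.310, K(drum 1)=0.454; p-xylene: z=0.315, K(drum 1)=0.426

y_p-xylene (drum 2) = 0.303

Drum 1:
Let ψ₁ = V/F and solve Σ zᵢ(Kᵢ−1)/(1+ψ₁(Kᵢ−1)) = 0.
Feasibility: ΣzᵢKᵢ = 1.164, Σzᵢ/Kᵢ = 1.580 — both > 1, two phases present.
Newton iteration, ψ₁⁰ = 0.5:
  ψ₁ = 0.500: g = -0.1815, g' = -0.627 → ψ₁ = 0.210
  ψ₁ = 0.210: g = 0.0019, g' = -0.676 → ψ₁ = 0.213
Converged at ψ₁ = 0.213.
Drum-1 compositions:
  ethanol: x = 0.290, y = 0.688
  ethylbenzene: x = 0.351, y = 0.159
  p-xylene: x = 0.359, y = 0.153
Drum-2 feed = drum-1 liquid: z₂ = (0.2902, 0.3509, 0.3589).
Drum 2:
Let ψ₂ = V/F and solve Σ zᵢ(Kᵢ−1)/(1+ψ₂(Kᵢ−1)) = 0.
Feasibility: ΣzᵢKᵢ = 1.550, Σzᵢ/Kᵢ = 1.121 — both > 1, two phases present.
Newton iteration, ψ₂⁰ = 0.5:
  ψ₂ = 0.500: g = 0.0631, g' = -0.483 → ψ₂ = 0.631
  ψ₂ = 0.631: g = 0.0058, g' = -0.401 → ψ₂ = 0.645
Converged at ψ₂ = 0.645.
  ethanol: x = 0.106, y = 0.391
  ethylbenzene: x = 0.434, y = 0.305
  p-xylene: x = 0.460, y = 0.303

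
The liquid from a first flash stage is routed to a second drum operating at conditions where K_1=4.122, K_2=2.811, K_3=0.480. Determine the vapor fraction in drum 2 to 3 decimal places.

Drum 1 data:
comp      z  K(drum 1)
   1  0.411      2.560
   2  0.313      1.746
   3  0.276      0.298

Drum 1:
Let ψ₁ = V/F and solve Σ zᵢ(Kᵢ−1)/(1+ψ₁(Kᵢ−1)) = 0.
g(0) = ΣzᵢKᵢ − 1 = 0.681 and g(1) = 1 − Σzᵢ/Kᵢ = -0.266, so a root lies in (0, 1).
Newton iteration, ψ₁⁰ = 0.5:
  ψ₁ = 0.500: g = 0.2317, g' = -0.731 → ψ₁ = 0.817
  ψ₁ = 0.817: g = -0.0274, g' = -1.008 → ψ₁ = 0.790
  ψ₁ = 0.790: g = -0.0007, g' = -0.955 → ψ₁ = 0.789
Converged at ψ₁ = 0.789.
Drum-1 compositions:
  1: x = 0.184, y = 0.472
  2: x = 0.197, y = 0.344
  3: x = 0.619, y = 0.184
Drum-2 feed = drum-1 liquid: z₂ = (0.1842, 0.1970, 0.6188).
Drum 2:
Let ψ₂ = V/F and solve Σ zᵢ(Kᵢ−1)/(1+ψ₂(Kᵢ−1)) = 0.
g(0) = ΣzᵢKᵢ − 1 = 0.610 and g(1) = 1 − Σzᵢ/Kᵢ = -0.404, so a root lies in (0, 1).
Newton–Raphson from ψ₂ = 0.53:
  ψ₂ = 0.530: g = -0.0455, g' = -0.742 → ψ₂ = 0.469
  ψ₂ = 0.469: g = 0.0010, g' = -0.777 → ψ₂ = 0.470
Converged at ψ₂ = 0.470.
  1: x = 0.075, y = 0.308
  2: x = 0.106, y = 0.299
  3: x = 0.819, y = 0.393

V/F (drum 2) = 0.470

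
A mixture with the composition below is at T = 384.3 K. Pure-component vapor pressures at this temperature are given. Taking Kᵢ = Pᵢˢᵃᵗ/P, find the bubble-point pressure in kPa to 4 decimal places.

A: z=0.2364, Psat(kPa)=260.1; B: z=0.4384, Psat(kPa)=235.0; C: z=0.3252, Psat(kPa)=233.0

At the bubble point ψ → 0, so ΣzᵢKᵢ = 1 with Kᵢ = Pᵢˢᵃᵗ/P ⇒ P = ΣzᵢPᵢˢᵃᵗ.
P = 0.2364·260.1 + 0.4384·235.0 + 0.3252·233.0 = 240.2832 kPa

Pbub = 240.2832 kPa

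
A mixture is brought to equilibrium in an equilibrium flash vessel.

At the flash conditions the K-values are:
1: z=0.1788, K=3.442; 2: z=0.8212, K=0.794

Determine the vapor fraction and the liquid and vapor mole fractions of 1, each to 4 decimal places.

ψ = 0.5317, x_1 = 0.0778, y_1 = 0.2678

Newton iteration, ψ⁰ = 0.45:
  ψ = 0.4500: g = 0.02158, g' = -0.2844 → ψ = 0.5259
  ψ = 0.5259: g = 0.00143, g' = -0.2482 → ψ = 0.5317
Converged at ψ = 0.5317.
Compositions from xᵢ = zᵢ/(1+ψ(Kᵢ−1)), yᵢ = Kᵢxᵢ:
  1: x = 0.0778, y = 0.2678
  2: x = 0.9222, y = 0.7322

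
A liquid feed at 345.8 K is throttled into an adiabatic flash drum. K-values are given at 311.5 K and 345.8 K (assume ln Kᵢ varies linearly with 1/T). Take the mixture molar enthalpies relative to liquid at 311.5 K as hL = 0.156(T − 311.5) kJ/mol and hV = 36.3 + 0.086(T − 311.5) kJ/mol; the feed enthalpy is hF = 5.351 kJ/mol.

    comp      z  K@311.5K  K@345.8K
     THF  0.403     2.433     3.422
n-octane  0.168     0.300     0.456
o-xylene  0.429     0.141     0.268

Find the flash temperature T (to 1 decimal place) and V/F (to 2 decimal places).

T = 316.7 K, V/F = 0.13

Adiabatic flash: solve Rachford–Rice at each trial T, then check hF = ψ·hV(T) + (1−ψ)·hL(T).
  T = 311.5 K: K = (2.433, 0.300, 0.141), RR gives ψ = 0.078, H_out = 2.834 kJ/mol
  T = 345.8 K: K = (3.422, 0.456, 0.268), RR gives ψ = 0.344, H_out = 17.021 kJ/mol
  T = 328.6 K: K = (2.910, 0.374, 0.197), RR gives ψ = 0.221, H_out = 10.442 kJ/mol
  T = 320.1 K: K = (2.668, 0.336, 0.168), RR gives ψ = 0.155, H_out = 6.875 kJ/mol
  T = 315.8 K: K = (2.550, 0.318, 0.154), RR gives ψ = 0.118, H_out = 4.922 kJ/mol
  T = 318.0 K: K = (2.610, 0.327, 0.161), RR gives ψ = 0.137, H_out = 5.936 kJ/mol
Linear interpolation between T = 315.8 (H_out = 4.922) and T = 318.0 (H_out = 5.936) on hF = 5.351 gives T ≈ 316.7 K, at which ψ = 0.13.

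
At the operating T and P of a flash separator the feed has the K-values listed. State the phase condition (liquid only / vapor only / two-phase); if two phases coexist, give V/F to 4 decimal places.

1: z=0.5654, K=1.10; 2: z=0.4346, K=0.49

liquid only

ΣzᵢKᵢ = 0.8349; Σzᵢ/Kᵢ = 1.4009.
Since ΣzᵢKᵢ < 1 the mixture is below its bubble point — single liquid phase.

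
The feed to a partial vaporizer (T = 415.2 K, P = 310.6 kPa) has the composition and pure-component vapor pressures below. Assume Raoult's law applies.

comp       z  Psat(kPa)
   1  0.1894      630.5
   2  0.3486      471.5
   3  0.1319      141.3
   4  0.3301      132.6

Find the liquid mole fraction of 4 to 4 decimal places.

x_4 = 0.3925

Raoult's law: Kᵢ = Pᵢˢᵃᵗ/P = Pᵢˢᵃᵗ/310.6.
  K_1 = 630.5/310.6 = 2.029942, K_2 = 471.5/310.6 = 1.518030, K_3 = 141.3/310.6 = 0.454926, K_4 = 132.6/310.6 = 0.426916
Material balance + equilibrium reduce to Σ zᵢ(Kᵢ−1)/(1+ψ(Kᵢ−1)) = 0.
Feasibility: ΣzᵢKᵢ = 1.1146, Σzᵢ/Kᵢ = 1.3861 — both > 1, two phases present.
Newton–Raphson from ψ = 0.5:
  ψ = 0.5000: g = -0.09179, g' = -0.4336 → ψ = 0.2883
  ψ = 0.2883: g = -0.00439, g' = -0.4010 → ψ = 0.2774
Converged at ψ = 0.2774.
Compositions from xᵢ = zᵢ/(1+ψ(Kᵢ−1)), yᵢ = Kᵢxᵢ:
  1: x = 0.1473, y = 0.2990
  2: x = 0.3048, y = 0.4627
  3: x = 0.1554, y = 0.0707
  4: x = 0.3925, y = 0.1676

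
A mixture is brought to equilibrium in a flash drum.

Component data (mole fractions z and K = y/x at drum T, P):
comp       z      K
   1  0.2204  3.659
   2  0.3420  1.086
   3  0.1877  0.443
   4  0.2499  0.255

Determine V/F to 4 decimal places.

Rachford–Rice: g(V/F) = Σ zᵢ(Kᵢ−1)/(1+V/F(Kᵢ−1)) = 0.
Check two-phase: ΣzᵢKᵢ = 1.3247 > 1 and Σzᵢ/Kᵢ = 1.7789 > 1, so g(0) = 0.3247 > 0 and g(1) = -0.7789 < 0.
Iterate (Newton) starting at V/F = 0.61:
  V/F = 0.6100: g = -0.24816, g' = -0.8286 → V/F = 0.3105
  V/F = 0.3105: g = -0.01895, g' = -0.7898 → V/F = 0.2865
  V/F = 0.2865: g = 0.00025, g' = -0.8111 → V/F = 0.2868
Converged at V/F = 0.2868.

V/F = 0.2868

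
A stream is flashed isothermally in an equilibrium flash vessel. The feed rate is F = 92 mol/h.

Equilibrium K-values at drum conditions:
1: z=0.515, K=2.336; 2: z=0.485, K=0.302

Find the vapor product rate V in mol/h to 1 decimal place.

V = 34.5 mol/h

Let ψ = V/F and solve Σ zᵢ(Kᵢ−1)/(1+ψ(Kᵢ−1)) = 0.
Feasibility: ΣzᵢKᵢ = 1.350, Σzᵢ/Kᵢ = 1.826 — both > 1, two phases present.
Binary case is linear: z₁(K₁−1)(1+ψ(K₂−1)) + z₂(K₂−1)(1+ψ(K₁−1)) = 0
⇒ ψ = [z₁(K₁−1)+z₂(K₂−1)] / [−(K₁−1)(K₂−1)] = 0.3495/0.9325 = 0.375
Then V = ψ·F = 0.3748·92 = 34.5 mol/h and L = F − V = 57.5 mol/h.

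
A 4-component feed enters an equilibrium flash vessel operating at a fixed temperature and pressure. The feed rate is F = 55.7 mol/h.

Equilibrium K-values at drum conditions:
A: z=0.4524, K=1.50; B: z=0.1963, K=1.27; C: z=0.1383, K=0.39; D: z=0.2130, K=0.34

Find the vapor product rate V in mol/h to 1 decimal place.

V = 10.7 mol/h

Material balance + equilibrium reduce to Σ zᵢ(Kᵢ−1)/(1+ψ(Kᵢ−1)) = 0.
Check two-phase: ΣzᵢKᵢ = 1.0543 > 1 and Σzᵢ/Kᵢ = 1.4373 > 1, so g(0) = 0.0543 > 0 and g(1) = -0.4373 < 0.
Iterate (Newton) starting at ψ = 0.5:
  ψ = 0.5000: g = -0.10355, g' = -0.3967 → ψ = 0.2390
  ψ = 0.2390: g = -0.01382, g' = -0.3042 → ψ = 0.1935
  ψ = 0.1935: g = -0.00021, g' = -0.2951 → ψ = 0.1928
Converged at ψ = 0.1928.
Then V = ψ·F = 0.1928·55.7 = 10.7 mol/h and L = F − V = 45.0 mol/h.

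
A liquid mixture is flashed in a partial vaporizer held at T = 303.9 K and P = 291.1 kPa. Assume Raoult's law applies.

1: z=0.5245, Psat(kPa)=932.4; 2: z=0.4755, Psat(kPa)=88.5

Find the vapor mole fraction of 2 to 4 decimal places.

Raoult's law: Kᵢ = Pᵢˢᵃᵗ/P = Pᵢˢᵃᵗ/291.1.
  K_1 = 932.4/291.1 = 3.203023, K_2 = 88.5/291.1 = 0.304019
Newton–Raphson from ψ = 0.5:
  ψ = 0.5000: g = 0.04227, g' = -1.1182 → ψ = 0.5378
Converged at ψ = 0.5378.
Compositions from xᵢ = zᵢ/(1+ψ(Kᵢ−1)), yᵢ = Kᵢxᵢ:
  1: x = 0.2401, y = 0.7690
  2: x = 0.7599, y = 0.2310

y_2 = 0.2310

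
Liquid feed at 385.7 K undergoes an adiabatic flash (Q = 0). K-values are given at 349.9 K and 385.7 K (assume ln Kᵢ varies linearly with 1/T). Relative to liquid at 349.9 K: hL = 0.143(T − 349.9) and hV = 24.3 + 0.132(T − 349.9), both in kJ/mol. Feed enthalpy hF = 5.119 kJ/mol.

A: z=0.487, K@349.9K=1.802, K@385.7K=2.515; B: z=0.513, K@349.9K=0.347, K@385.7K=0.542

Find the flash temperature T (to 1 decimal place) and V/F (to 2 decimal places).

Adiabatic flash: solve Rachford–Rice at each trial T, then check hF = ψ·hV(T) + (1−ψ)·hL(T).
  T = 349.9 K: K = (1.802, 0.347), RR gives ψ = 0.106, H_out = 2.579 kJ/mol
  T = 385.7 K: K = (2.515, 0.542), RR gives ψ = 0.725, H_out = 22.444 kJ/mol
  T = 367.8 K: K = (2.146, 0.438), RR gives ψ = 0.420, H_out = 12.674 kJ/mol
  T = 358.9 K: K = (1.972, 0.391), RR gives ψ = 0.272, H_out = 7.879 kJ/mol
  T = 354.4 K: K = (1.886, 0.369), RR gives ψ = 0.193, H_out = 5.315 kJ/mol
  T = 352.1 K: K = (1.843, 0.358), RR gives ψ = 0.149, H_out = 3.943 kJ/mol
Linear interpolation between T = 352.1 (H_out = 3.943) and T = 354.4 (H_out = 5.315) on hF = 5.119 gives T ≈ 354.1 K, at which ψ = 0.19.

T = 354.1 K, V/F = 0.19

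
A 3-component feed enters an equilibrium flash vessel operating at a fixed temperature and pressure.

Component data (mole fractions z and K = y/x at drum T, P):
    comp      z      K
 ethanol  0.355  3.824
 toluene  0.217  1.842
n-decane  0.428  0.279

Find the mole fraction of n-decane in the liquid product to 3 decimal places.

Newton iteration, V/F⁰ = 0.5:
  V/F = 0.500: g = 0.0617, g' = -1.107 → V/F = 0.556
Converged at V/F = 0.556.
Compositions from xᵢ = zᵢ/(1+V/F(Kᵢ−1)), yᵢ = Kᵢxᵢ:
  ethanol: x = 0.138, y = 0.528
  toluene: x = 0.148, y = 0.272
  n-decane: x = 0.714, y = 0.199

x_n-decane = 0.714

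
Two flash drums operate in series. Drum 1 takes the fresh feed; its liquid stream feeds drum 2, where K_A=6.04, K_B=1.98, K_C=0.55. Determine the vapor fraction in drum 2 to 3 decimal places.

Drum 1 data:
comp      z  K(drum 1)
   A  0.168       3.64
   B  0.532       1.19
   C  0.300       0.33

V/F (drum 2) = 0.886

Drum 1:
Let ψ₁ = V/F and solve Σ zᵢ(Kᵢ−1)/(1+ψ₁(Kᵢ−1)) = 0.
g(0) = ΣzᵢKᵢ − 1 = 0.344 and g(1) = 1 − Σzᵢ/Kᵢ = -0.402, so a root lies in (0, 1).
Iterate (Newton) starting at ψ₁ = 0.5:
  ψ₁ = 0.500: g = -0.0188, g' = -0.538 → ψ₁ = 0.465
Converged at ψ₁ = 0.465.
Drum-1 compositions:
  A: x = 0.075, y = 0.275
  B: x = 0.489, y = 0.582
  C: x = 0.436, y = 0.144
Drum-2 feed = drum-1 liquid: z₂ = (0.0754, 0.4888, 0.4358).
Drum 2:
Rachford–Rice: g(ψ₂) = Σ zᵢ(Kᵢ−1)/(1+ψ₂(Kᵢ−1)) = 0.
g(0) = ΣzᵢKᵢ − 1 = 0.663 and g(1) = 1 − Σzᵢ/Kᵢ = -0.052, so a root lies in (0, 1).
Newton iteration, ψ₂⁰ = 0.56:
  ψ₂ = 0.560: g = 0.1466, g' = -0.485 → ψ₂ = 0.862
  ψ₂ = 0.862: g = 0.0102, g' = -0.441 → ψ₂ = 0.886
Converged at ψ₂ = 0.886.
  A: x = 0.014, y = 0.083
  B: x = 0.262, y = 0.518
  C: x = 0.725, y = 0.398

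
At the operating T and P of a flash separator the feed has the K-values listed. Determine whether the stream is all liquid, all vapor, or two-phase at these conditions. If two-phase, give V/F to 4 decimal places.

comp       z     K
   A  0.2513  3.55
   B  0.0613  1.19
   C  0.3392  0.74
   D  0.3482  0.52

two-phase, V/F = 0.4424

ΣzᵢKᵢ = 1.3971; Σzᵢ/Kᵢ = 1.2503.
Both exceed 1, so a two-phase solution exists.
Material balance + equilibrium reduce to Σ zᵢ(Kᵢ−1)/(1+ψ(Kᵢ−1)) = 0.
Newton–Raphson from ψ = 0.36:
  ψ = 0.3600: g = 0.04566, g' = -0.5913 → ψ = 0.4372
  ψ = 0.4372: g = 0.00272, g' = -0.5249 → ψ = 0.4424
Converged at ψ = 0.4424.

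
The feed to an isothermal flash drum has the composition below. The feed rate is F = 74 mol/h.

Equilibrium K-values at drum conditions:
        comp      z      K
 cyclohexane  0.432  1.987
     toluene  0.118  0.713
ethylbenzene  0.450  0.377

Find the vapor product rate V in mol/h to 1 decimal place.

Rachford–Rice: g(ψ) = Σ zᵢ(Kᵢ−1)/(1+ψ(Kᵢ−1)) = 0.
Feasibility: ΣzᵢKᵢ = 1.112, Σzᵢ/Kᵢ = 1.577 — both > 1, two phases present.
Newton iteration, ψ⁰ = 0.5:
  ψ = 0.500: g = -0.1612, g' = -0.570 → ψ = 0.217
  ψ = 0.217: g = -0.0093, g' = -0.530 → ψ = 0.200
Converged at ψ = 0.200.
Then V = ψ·F = 0.1998·74 = 14.8 mol/h and L = F − V = 59.2 mol/h.

V = 14.8 mol/h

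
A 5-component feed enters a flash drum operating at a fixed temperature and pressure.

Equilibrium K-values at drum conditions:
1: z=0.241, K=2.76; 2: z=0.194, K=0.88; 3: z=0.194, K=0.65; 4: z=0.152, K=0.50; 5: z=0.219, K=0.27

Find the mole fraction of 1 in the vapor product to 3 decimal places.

Rachford–Rice: g(V/F) = Σ zᵢ(Kᵢ−1)/(1+V/F(Kᵢ−1)) = 0.
Feasibility: ΣzᵢKᵢ = 1.097, Σzᵢ/Kᵢ = 1.721 — both > 1, two phases present.
Newton iteration, V/F⁰ = 0.32:
  V/F = 0.320: g = -0.1284, g' = -0.591 → V/F = 0.103
  V/F = 0.103: g = 0.0122, g' = -0.742 → V/F = 0.119
Converged at V/F = 0.119.
Compositions from xᵢ = zᵢ/(1+V/F(Kᵢ−1)), yᵢ = Kᵢxᵢ:
  1: x = 0.199, y = 0.550
  2: x = 0.197, y = 0.173
  3: x = 0.202, y = 0.132
  4: x = 0.162, y = 0.081
  5: x = 0.240, y = 0.065

y_1 = 0.550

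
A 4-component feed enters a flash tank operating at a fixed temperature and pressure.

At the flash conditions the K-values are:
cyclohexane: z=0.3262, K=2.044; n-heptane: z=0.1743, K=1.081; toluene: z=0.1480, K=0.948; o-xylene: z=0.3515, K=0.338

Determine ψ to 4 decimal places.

Iterate (Newton) starting at ψ = 0.5:
  ψ = 0.5000: g = -0.11840, g' = -0.4991 → ψ = 0.2628
  ψ = 0.2628: g = -0.00844, g' = -0.4462 → ψ = 0.2439
Converged at ψ = 0.2439.

ψ = 0.2439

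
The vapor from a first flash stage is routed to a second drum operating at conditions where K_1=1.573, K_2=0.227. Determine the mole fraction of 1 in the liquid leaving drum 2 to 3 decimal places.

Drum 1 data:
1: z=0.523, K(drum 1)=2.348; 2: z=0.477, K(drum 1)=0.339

x_1 (drum 2) = 0.574

Drum 1:
Let ψ₁ = V/F and solve Σ zᵢ(Kᵢ−1)/(1+ψ₁(Kᵢ−1)) = 0.
Feasibility: ΣzᵢKᵢ = 1.390, Σzᵢ/Kᵢ = 1.630 — both > 1, two phases present.
Newton iteration, ψ₁⁰ = 0.65:
  ψ₁ = 0.650: g = -0.1771, g' = -0.911 → ψ₁ = 0.456
  ψ₁ = 0.456: g = -0.0144, g' = -0.791 → ψ₁ = 0.437
Converged at ψ₁ = 0.437.
Drum-1 compositions:
  1: x = 0.329, y = 0.773
  2: x = 0.671, y = 0.227
Drum-2 feed = drum-1 vapor: z₂ = (0.7725, 0.2275).
Drum 2:
Newton–Raphson from ψ₂ = 0.5:
  ψ₂ = 0.500: g = 0.0575, g' = -0.514 → ψ₂ = 0.612
  ψ₂ = 0.612: g = -0.0058, g' = -0.628 → ψ₂ = 0.603
  ψ₂ = 0.603: g = -0.0001, g' = -0.616 → ψ₂ = 0.602
Converged at ψ₂ = 0.602.
  1: x = 0.574, y = 0.903
  2: x = 0.426, y = 0.097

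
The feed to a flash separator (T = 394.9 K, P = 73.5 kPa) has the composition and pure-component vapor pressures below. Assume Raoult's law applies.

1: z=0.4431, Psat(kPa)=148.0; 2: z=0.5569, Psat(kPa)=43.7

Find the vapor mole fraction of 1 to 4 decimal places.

y_1 = 0.5753

Raoult's law: Kᵢ = Pᵢˢᵃᵗ/P = Pᵢˢᵃᵗ/73.5.
  K_1 = 148.0/73.5 = 2.013605, K_2 = 43.7/73.5 = 0.594558
Material balance + equilibrium reduce to Σ zᵢ(Kᵢ−1)/(1+V/F(Kᵢ−1)) = 0.
Check two-phase: ΣzᵢKᵢ = 1.2233 > 1 and Σzᵢ/Kᵢ = 1.1567 > 1, so g(0) = 0.2233 > 0 and g(1) = -0.1567 < 0.
Binary case is linear: z₁(K₁−1)(1+V/F(K₂−1)) + z₂(K₂−1)(1+V/F(K₁−1)) = 0
⇒ V/F = [z₁(K₁−1)+z₂(K₂−1)] / [−(K₁−1)(K₂−1)] = 0.22334/0.41096 = 0.5435
Compositions from xᵢ = zᵢ/(1+V/F(Kᵢ−1)), yᵢ = Kᵢxᵢ:
  1: x = 0.2857, y = 0.5753
  2: x = 0.7143, y = 0.4247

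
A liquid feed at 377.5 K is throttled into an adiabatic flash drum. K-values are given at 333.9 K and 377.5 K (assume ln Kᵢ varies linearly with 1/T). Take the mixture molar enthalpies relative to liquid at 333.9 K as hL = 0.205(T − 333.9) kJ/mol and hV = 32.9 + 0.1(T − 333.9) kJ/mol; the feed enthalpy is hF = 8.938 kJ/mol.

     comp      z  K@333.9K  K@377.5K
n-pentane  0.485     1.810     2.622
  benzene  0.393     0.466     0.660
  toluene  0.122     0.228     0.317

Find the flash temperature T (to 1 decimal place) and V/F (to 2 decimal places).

Adiabatic flash: solve Rachford–Rice at each trial T, then check hF = ψ·hV(T) + (1−ψ)·hL(T).
  T = 333.9 K: K = (1.810, 0.466, 0.228), RR gives ψ = 0.183, H_out = 6.011 kJ/mol
  T = 377.5 K: K = (2.622, 0.660, 0.317), RR gives ψ = 0.758, H_out = 30.409 kJ/mol
  T = 355.7 K: K = (2.203, 0.561, 0.272), RR gives ψ = 0.506, H_out = 19.953 kJ/mol
  T = 344.8 K: K = (2.003, 0.513, 0.250), RR gives ψ = 0.359, H_out = 13.648 kJ/mol
  T = 339.4 K: K = (1.907, 0.489, 0.239), RR gives ψ = 0.277, H_out = 10.081 kJ/mol
  T = 336.6 K: K = (1.857, 0.477, 0.233), RR gives ψ = 0.231, H_out = 8.073 kJ/mol
  T = 338.0 K: K = (1.882, 0.483, 0.236), RR gives ψ = 0.254, H_out = 9.092 kJ/mol
Linear interpolation between T = 336.6 (H_out = 8.073) and T = 338.0 (H_out = 9.092) on hF = 8.938 gives T ≈ 337.8 K, at which ψ = 0.25.

T = 337.8 K, V/F = 0.25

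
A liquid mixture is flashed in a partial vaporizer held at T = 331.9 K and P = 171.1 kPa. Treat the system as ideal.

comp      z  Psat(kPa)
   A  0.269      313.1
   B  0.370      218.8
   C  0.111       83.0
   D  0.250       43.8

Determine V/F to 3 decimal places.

Raoult's law: Kᵢ = Pᵢˢᵃᵗ/P = Pᵢˢᵃᵗ/171.1.
  K_A = 313.1/171.1 = 1.82992, K_B = 218.8/171.1 = 1.27878, K_C = 83.0/171.1 = 0.48510, K_D = 43.8/171.1 = 0.25599
Newton–Raphson from V/F = 0.52:
  V/F = 0.520: g = -0.1354, g' = -0.535 → V/F = 0.267
  V/F = 0.267: g = -0.0197, g' = -0.404 → V/F = 0.218
Converged at V/F = 0.218.

V/F = 0.218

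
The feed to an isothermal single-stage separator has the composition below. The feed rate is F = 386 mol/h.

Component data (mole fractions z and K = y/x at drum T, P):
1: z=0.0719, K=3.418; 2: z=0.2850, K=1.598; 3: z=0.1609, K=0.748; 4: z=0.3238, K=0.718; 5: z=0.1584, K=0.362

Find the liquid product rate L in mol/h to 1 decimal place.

L = 294.8 mol/h

Rachford–Rice: g(ψ) = Σ zᵢ(Kᵢ−1)/(1+ψ(Kᵢ−1)) = 0.
Check two-phase: ΣzᵢKᵢ = 1.1114 > 1 and Σzᵢ/Kᵢ = 1.3030 > 1, so g(0) = 0.1114 > 0 and g(1) = -0.3030 < 0.
Newton iteration, ψ⁰ = 0.5:
  ψ = 0.5000: g = -0.09119, g' = -0.3338 → ψ = 0.2269
  ψ = 0.2269: g = 0.00362, g' = -0.3834 → ψ = 0.2363
  ψ = 0.2363: g = 0.00002, g' = -0.3790 → ψ = 0.2364
Converged at ψ = 0.2364.
Then V = ψ·F = 0.2364·386 = 91.2 mol/h and L = F − V = 294.8 mol/h.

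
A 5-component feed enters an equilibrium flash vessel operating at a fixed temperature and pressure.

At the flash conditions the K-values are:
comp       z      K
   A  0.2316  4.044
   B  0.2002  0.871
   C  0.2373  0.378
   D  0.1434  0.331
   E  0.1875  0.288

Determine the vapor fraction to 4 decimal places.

Newton iteration, ψ⁰ = 0.33:
  ψ = 0.3300: g = -0.15861, g' = -0.9512 → ψ = 0.1632
  ψ = 0.1632: g = 0.02154, g' = -1.2775 → ψ = 0.1801
  ψ = 0.1801: g = 0.00047, g' = -1.2232 → ψ = 0.1805
Converged at ψ = 0.1805.

ψ = 0.1805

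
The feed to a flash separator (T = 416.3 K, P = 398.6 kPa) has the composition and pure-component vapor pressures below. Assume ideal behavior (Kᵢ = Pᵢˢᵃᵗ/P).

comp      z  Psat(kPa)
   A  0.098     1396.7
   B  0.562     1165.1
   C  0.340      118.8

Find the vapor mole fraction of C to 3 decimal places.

Raoult's law: Kᵢ = Pᵢˢᵃᵗ/P = Pᵢˢᵃᵗ/398.6.
  K_A = 1396.7/398.6 = 3.50401, K_B = 1165.1/398.6 = 2.92298, K_C = 118.8/398.6 = 0.29804
Rachford–Rice: g(β) = Σ zᵢ(Kᵢ−1)/(1+β(Kᵢ−1)) = 0.
g(0) = ΣzᵢKᵢ − 1 = 1.087 and g(1) = 1 − Σzᵢ/Kᵢ = -0.361, so a root lies in (0, 1).
Newton iteration, β⁰ = 0.5:
  β = 0.500: g = 0.2922, g' = -1.059 → β = 0.776
  β = 0.776: g = -0.0071, g' = -1.214 → β = 0.770
Converged at β = 0.770.
Compositions from xᵢ = zᵢ/(1+β(Kᵢ−1)), yᵢ = Kᵢxᵢ:
  A: x = 0.033, y = 0.117
  B: x = 0.227, y = 0.662
  C: x = 0.740, y = 0.221

y_C = 0.221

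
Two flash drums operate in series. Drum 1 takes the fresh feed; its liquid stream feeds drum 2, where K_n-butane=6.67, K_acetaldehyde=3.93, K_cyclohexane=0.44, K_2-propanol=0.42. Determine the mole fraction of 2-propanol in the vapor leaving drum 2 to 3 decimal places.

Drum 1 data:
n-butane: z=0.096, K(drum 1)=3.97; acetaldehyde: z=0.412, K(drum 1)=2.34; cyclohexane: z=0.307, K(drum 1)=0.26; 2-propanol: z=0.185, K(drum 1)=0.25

Drum 1:
Newton iteration, ψ₁⁰ = 0.5:
  ψ₁ = 0.500: g = -0.1373, g' = -1.092 → ψ₁ = 0.374
  ψ₁ = 0.374: g = -0.0044, g' = -1.041 → ψ₁ = 0.370
Converged at ψ₁ = 0.370.
Drum-1 compositions:
  n-butane: x = 0.046, y = 0.182
  acetaldehyde: x = 0.275, y = 0.644
  cyclohexane: x = 0.423, y = 0.110
  2-propanol: x = 0.256, y = 0.064
Drum-2 feed = drum-1 liquid: z₂ = (0.0457, 0.2754, 0.4228, 0.2561).
Drum 2:
Let ψ₂ = V/F and solve Σ zᵢ(Kᵢ−1)/(1+ψ₂(Kᵢ−1)) = 0.
Check two-phase: ΣzᵢKᵢ = 1.681 > 1 and Σzᵢ/Kᵢ = 1.647 > 1, so g(0) = 0.681 > 0 and g(1) = -0.647 < 0.
Newton–Raphson from ψ₂ = 0.51:
  ψ₂ = 0.510: g = -0.1521, g' = -0.911 → ψ₂ = 0.343
  ψ₂ = 0.343: g = 0.0122, g' = -1.095 → ψ₂ = 0.354
Converged at ψ₂ = 0.354.
  n-butane: x = 0.015, y = 0.101
  acetaldehyde: x = 0.135, y = 0.531
  cyclohexane: x = 0.527, y = 0.232
  2-propanol: x = 0.322, y = 0.135

y_2-propanol (drum 2) = 0.135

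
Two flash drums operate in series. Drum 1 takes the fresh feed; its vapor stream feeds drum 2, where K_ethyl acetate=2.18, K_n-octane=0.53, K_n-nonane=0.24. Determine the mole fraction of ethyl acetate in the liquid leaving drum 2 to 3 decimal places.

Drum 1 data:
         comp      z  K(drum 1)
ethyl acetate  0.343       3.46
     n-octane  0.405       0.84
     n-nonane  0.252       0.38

x_ethyl acetate (drum 2) = 0.323

Drum 1:
Let ψ₁ = V/F and solve Σ zᵢ(Kᵢ−1)/(1+ψ₁(Kᵢ−1)) = 0.
Check two-phase: ΣzᵢKᵢ = 1.623 > 1 and Σzᵢ/Kᵢ = 1.244 > 1, so g(0) = 0.623 > 0 and g(1) = -0.244 < 0.
Newton–Raphson from ψ₁ = 0.5:
  ψ₁ = 0.500: g = 0.0815, g' = -0.633 → ψ₁ = 0.629
  ψ₁ = 0.629: g = 0.0032, g' = -0.593 → ψ₁ = 0.634
Converged at ψ₁ = 0.634.
Drum-1 compositions:
  ethyl acetate: x = 0.134, y = 0.464
  n-octane: x = 0.451, y = 0.379
  n-nonane: x = 0.415, y = 0.158
Drum-2 feed = drum-1 vapor: z₂ = (0.4636, 0.3786, 0.1578).
Drum 2:
Rachford–Rice: g(ψ₂) = Σ zᵢ(Kᵢ−1)/(1+ψ₂(Kᵢ−1)) = 0.
g(0) = ΣzᵢKᵢ − 1 = 0.249 and g(1) = 1 − Σzᵢ/Kᵢ = -0.585, so a root lies in (0, 1).
Newton–Raphson from ψ₂ = 0.37:
  ψ₂ = 0.370: g = -0.0015, g' = -0.612 → ψ₂ = 0.368
Converged at ψ₂ = 0.368.
  ethyl acetate: x = 0.323, y = 0.705
  n-octane: x = 0.458, y = 0.243
  n-nonane: x = 0.219, y = 0.053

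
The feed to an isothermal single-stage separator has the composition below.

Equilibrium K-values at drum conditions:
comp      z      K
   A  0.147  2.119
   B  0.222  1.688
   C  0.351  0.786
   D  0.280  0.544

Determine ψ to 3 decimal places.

ψ = 0.381

Iterate (Newton) starting at ψ = 0.4:
  ψ = 0.400: g = -0.0049, g' = -0.259 → ψ = 0.381
Converged at ψ = 0.381.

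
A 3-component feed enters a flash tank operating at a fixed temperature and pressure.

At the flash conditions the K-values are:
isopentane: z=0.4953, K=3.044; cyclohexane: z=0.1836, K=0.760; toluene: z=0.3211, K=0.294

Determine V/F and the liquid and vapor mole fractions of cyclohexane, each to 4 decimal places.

V/F = 0.6109, x_cyclohexane = 0.2151, y_cyclohexane = 0.1635

Newton–Raphson from V/F = 0.4:
  V/F = 0.4000: g = 0.19234, g' = -0.9501 → V/F = 0.6024
  V/F = 0.6024: g = 0.00772, g' = -0.9147 → V/F = 0.6109
Converged at V/F = 0.6109.
Compositions from xᵢ = zᵢ/(1+V/F(Kᵢ−1)), yᵢ = Kᵢxᵢ:
  isopentane: x = 0.2203, y = 0.6705
  cyclohexane: x = 0.2151, y = 0.1635
  toluene: x = 0.5646, y = 0.1660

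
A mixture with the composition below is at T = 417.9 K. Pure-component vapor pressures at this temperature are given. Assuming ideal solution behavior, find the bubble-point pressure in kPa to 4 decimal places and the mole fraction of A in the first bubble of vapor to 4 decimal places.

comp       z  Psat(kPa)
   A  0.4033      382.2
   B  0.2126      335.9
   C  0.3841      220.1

Pbub = 310.0940 kPa, y_A = 0.4971

At the bubble point ψ → 0, so ΣzᵢKᵢ = 1 with Kᵢ = Pᵢˢᵃᵗ/P ⇒ P = ΣzᵢPᵢˢᵃᵗ.
P = 0.4033·382.2 + 0.2126·335.9 + 0.3841·220.1 = 310.0940 kPa
yᵢ = zᵢPᵢˢᵃᵗ/P ⇒ y_A = 0.4033·382.2/310.0940 = 0.4971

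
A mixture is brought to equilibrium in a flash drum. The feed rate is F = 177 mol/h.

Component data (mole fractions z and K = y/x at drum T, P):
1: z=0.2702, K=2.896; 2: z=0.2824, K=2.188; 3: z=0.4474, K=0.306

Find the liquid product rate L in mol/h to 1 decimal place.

Rachford–Rice: g(V/F) = Σ zᵢ(Kᵢ−1)/(1+V/F(Kᵢ−1)) = 0.
Feasibility: ΣzᵢKᵢ = 1.5373, Σzᵢ/Kᵢ = 1.6845 — both > 1, two phases present.
Iterate (Newton) starting at V/F = 0.45:
  V/F = 0.4500: g = 0.04356, g' = -0.9077 → V/F = 0.4980
  V/F = 0.4980: g = -0.00019, g' = -0.9175 → V/F = 0.4978
Converged at V/F = 0.4978.
Then V = V/F·F = 0.4978·177 = 88.1 mol/h and L = F − V = 88.9 mol/h.

L = 88.9 mol/h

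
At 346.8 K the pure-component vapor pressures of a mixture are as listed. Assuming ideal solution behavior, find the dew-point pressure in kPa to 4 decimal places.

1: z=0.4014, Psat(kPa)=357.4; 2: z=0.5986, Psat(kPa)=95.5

At the dew point ψ → 1, so Σzᵢ/Kᵢ = 1 with Kᵢ = Pᵢˢᵃᵗ/P ⇒ 1/P = Σzᵢ/Pᵢˢᵃᵗ.
1/P = 0.4014/357.4 + 0.5986/95.5 = 0.0073912 ⇒ P = 135.2965 kPa

Pdew = 135.2965 kPa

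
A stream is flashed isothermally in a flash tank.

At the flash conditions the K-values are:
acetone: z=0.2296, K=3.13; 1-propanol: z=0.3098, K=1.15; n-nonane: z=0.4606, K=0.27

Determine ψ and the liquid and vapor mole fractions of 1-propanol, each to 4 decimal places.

ψ = 0.1934, x_1-propanol = 0.3011, y_1-propanol = 0.3462

Iterate (Newton) starting at ψ = 0.5:
  ψ = 0.5000: g = -0.24945, g' = -0.8590 → ψ = 0.2096
  ψ = 0.2096: g = -0.01383, g' = -0.8466 → ψ = 0.1933
  ψ = 0.1933: g = 0.00012, g' = -0.8620 → ψ = 0.1934
Converged at ψ = 0.1934.
Compositions from xᵢ = zᵢ/(1+ψ(Kᵢ−1)), yᵢ = Kᵢxᵢ:
  acetone: x = 0.1626, y = 0.5090
  1-propanol: x = 0.3011, y = 0.3462
  n-nonane: x = 0.5363, y = 0.1448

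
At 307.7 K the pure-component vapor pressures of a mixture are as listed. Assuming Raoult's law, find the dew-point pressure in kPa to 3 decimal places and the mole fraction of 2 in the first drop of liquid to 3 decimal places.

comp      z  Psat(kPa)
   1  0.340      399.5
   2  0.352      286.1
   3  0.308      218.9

Pdew = 286.661 kPa, x_2 = 0.353

At the dew point ψ → 1, so Σzᵢ/Kᵢ = 1 with Kᵢ = Pᵢˢᵃᵗ/P ⇒ 1/P = Σzᵢ/Pᵢˢᵃᵗ.
1/P = 0.340/399.5 + 0.352/286.1 + 0.308/218.9 = 0.003488 ⇒ P = 286.661 kPa
xᵢ = zᵢP/Pᵢˢᵃᵗ ⇒ x_2 = 0.352·286.661/286.1 = 0.353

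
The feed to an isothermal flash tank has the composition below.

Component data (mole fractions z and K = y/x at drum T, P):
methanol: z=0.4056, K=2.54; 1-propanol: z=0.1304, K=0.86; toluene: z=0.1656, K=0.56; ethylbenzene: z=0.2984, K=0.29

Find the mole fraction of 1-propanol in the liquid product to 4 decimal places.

Rachford–Rice: g(ψ) = Σ zᵢ(Kᵢ−1)/(1+ψ(Kᵢ−1)) = 0.
Feasibility: ΣzᵢKᵢ = 1.3216, Σzᵢ/Kᵢ = 1.6360 — both > 1, two phases present.
Newton iteration, ψ⁰ = 0.56:
  ψ = 0.5600: g = -0.13281, g' = -0.7513 → ψ = 0.3832
  ψ = 0.3832: g = -0.00519, g' = -0.7135 → ψ = 0.3760
Converged at ψ = 0.3760.
Compositions from xᵢ = zᵢ/(1+ψ(Kᵢ−1)), yᵢ = Kᵢxᵢ:
  methanol: x = 0.2569, y = 0.6525
  1-propanol: x = 0.1376, y = 0.1184
  toluene: x = 0.1984, y = 0.1111
  ethylbenzene: x = 0.4071, y = 0.1180

x_1-propanol = 0.1376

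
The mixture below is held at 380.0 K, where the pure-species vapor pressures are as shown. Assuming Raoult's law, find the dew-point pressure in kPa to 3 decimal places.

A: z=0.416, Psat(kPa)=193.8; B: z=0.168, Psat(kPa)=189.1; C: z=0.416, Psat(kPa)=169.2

At the dew point ψ → 1, so Σzᵢ/Kᵢ = 1 with Kᵢ = Pᵢˢᵃᵗ/P ⇒ 1/P = Σzᵢ/Pᵢˢᵃᵗ.
1/P = 0.416/193.8 + 0.168/189.1 + 0.416/169.2 = 0.005494 ⇒ P = 182.030 kPa

Pdew = 182.030 kPa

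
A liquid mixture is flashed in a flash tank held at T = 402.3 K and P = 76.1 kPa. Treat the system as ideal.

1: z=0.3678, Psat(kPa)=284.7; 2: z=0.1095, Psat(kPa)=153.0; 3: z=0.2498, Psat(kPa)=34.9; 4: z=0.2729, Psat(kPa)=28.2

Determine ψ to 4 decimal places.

ψ = 0.5702

Raoult's law: Kᵢ = Pᵢˢᵃᵗ/P = Pᵢˢᵃᵗ/76.1.
  K_1 = 284.7/76.1 = 3.741130, K_2 = 153.0/76.1 = 2.010512, K_3 = 34.9/76.1 = 0.458607, K_4 = 28.2/76.1 = 0.370565
Material balance + equilibrium reduce to Σ zᵢ(Kᵢ−1)/(1+ψ(Kᵢ−1)) = 0.
g(0) = ΣzᵢKᵢ − 1 = 0.8118 and g(1) = 1 − Σzᵢ/Kᵢ = -0.4339, so a root lies in (0, 1).
Newton iteration, ψ⁰ = 0.38:
  ψ = 0.3800: g = 0.17772, g' = -1.0242 → ψ = 0.5535
  ψ = 0.5535: g = 0.01474, g' = -0.8860 → ψ = 0.5702
Converged at ψ = 0.5702.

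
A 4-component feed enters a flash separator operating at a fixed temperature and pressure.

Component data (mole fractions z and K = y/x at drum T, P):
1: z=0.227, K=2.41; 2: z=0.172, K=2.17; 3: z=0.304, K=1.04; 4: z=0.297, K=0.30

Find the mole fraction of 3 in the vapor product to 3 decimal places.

Let ψ = V/F and solve Σ zᵢ(Kᵢ−1)/(1+ψ(Kᵢ−1)) = 0.
Feasibility: ΣzᵢKᵢ = 1.326, Σzᵢ/Kᵢ = 1.456 — both > 1, two phases present.
Newton–Raphson from ψ = 0.5:
  ψ = 0.500: g = 0.0068, g' = -0.594 → ψ = 0.511
Converged at ψ = 0.511.
Compositions from xᵢ = zᵢ/(1+ψ(Kᵢ−1)), yᵢ = Kᵢxᵢ:
  1: x = 0.132, y = 0.318
  2: x = 0.108, y = 0.234
  3: x = 0.298, y = 0.310
  4: x = 0.463, y = 0.139

y_3 = 0.310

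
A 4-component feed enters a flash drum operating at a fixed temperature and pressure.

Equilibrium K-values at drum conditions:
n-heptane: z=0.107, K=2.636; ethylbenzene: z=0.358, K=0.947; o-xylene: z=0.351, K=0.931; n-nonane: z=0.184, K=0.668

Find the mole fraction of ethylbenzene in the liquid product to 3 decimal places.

x_ethylbenzene = 0.365

Iterate (Newton) starting at β = 0.61:
  β = 0.610: g = -0.0339, g' = -0.107 → β = 0.292
  β = 0.292: g = 0.0068, g' = -0.159 → β = 0.335
  β = 0.335: g = 0.0002, g' = -0.148 → β = 0.337
Converged at β = 0.337.
Compositions from xᵢ = zᵢ/(1+β(Kᵢ−1)), yᵢ = Kᵢxᵢ:
  n-heptane: x = 0.069, y = 0.182
  ethylbenzene: x = 0.365, y = 0.345
  o-xylene: x = 0.359, y = 0.335
  n-nonane: x = 0.207, y = 0.138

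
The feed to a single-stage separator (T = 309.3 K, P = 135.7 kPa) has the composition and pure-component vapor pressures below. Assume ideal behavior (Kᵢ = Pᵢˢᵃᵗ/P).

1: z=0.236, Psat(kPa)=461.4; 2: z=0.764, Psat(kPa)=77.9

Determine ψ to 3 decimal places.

ψ = 0.236

Raoult's law: Kᵢ = Pᵢˢᵃᵗ/P = Pᵢˢᵃᵗ/135.7.
  K_1 = 461.4/135.7 = 3.40015, K_2 = 77.9/135.7 = 0.57406
Let ψ = V/F and solve Σ zᵢ(Kᵢ−1)/(1+ψ(Kᵢ−1)) = 0.
Feasibility: ΣzᵢKᵢ = 1.241, Σzᵢ/Kᵢ = 1.400 — both > 1, two phases present.
Binary case is linear: z₁(K₁−1)(1+ψ(K₂−1)) + z₂(K₂−1)(1+ψ(K₁−1)) = 0
⇒ ψ = [z₁(K₁−1)+z₂(K₂−1)] / [−(K₁−1)(K₂−1)] = 0.2410/1.0223 = 0.236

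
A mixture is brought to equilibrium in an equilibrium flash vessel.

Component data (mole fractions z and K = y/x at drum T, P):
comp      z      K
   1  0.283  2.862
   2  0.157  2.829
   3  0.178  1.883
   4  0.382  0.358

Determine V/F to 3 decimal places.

Rachford–Rice: g(V/F) = Σ zᵢ(Kᵢ−1)/(1+V/F(Kᵢ−1)) = 0.
Feasibility: ΣzᵢKᵢ = 1.726, Σzᵢ/Kᵢ = 1.316 — both > 1, two phases present.
Newton–Raphson from V/F = 0.65:
  V/F = 0.650: g = 0.0486, g' = -0.830 → V/F = 0.709
  V/F = 0.709: g = -0.0009, g' = -0.864 → V/F = 0.707
Converged at V/F = 0.707.

V/F = 0.707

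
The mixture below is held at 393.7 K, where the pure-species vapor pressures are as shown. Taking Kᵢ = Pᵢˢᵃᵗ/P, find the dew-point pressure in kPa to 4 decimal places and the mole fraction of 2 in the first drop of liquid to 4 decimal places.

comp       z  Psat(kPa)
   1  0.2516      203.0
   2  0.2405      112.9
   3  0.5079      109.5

Pdew = 124.8756 kPa, x_2 = 0.2660

At the dew point ψ → 1, so Σzᵢ/Kᵢ = 1 with Kᵢ = Pᵢˢᵃᵗ/P ⇒ 1/P = Σzᵢ/Pᵢˢᵃᵗ.
1/P = 0.2516/203.0 + 0.2405/112.9 + 0.5079/109.5 = 0.0080080 ⇒ P = 124.8756 kPa
xᵢ = zᵢP/Pᵢˢᵃᵗ ⇒ x_2 = 0.2405·124.8756/112.9 = 0.2660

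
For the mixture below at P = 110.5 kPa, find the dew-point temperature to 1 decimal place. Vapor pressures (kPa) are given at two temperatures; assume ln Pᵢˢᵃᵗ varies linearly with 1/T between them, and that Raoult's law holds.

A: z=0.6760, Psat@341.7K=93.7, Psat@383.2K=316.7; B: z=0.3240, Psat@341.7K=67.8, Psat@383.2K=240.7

T = 350.3 K

Dew-point temperature: Σzᵢ·P/Pᵢˢᵃᵗ(T) = 1. Interpolate ln Pᵢˢᵃᵗ = aᵢ + bᵢ/T.
  T = 341.7 K: ΣzᵢP/Pᵢˢᵃᵗ = 1.3253
  T = 383.2 K: ΣzᵢP/Pᵢˢᵃᵗ = 0.3846
  T = 362.4 K: ΣzᵢP/Pᵢˢᵃᵗ = 0.6901
  T = 352.0 K: ΣzᵢP/Pᵢˢᵃᵗ = 0.9486
  T = 346.9 K: ΣzᵢP/Pᵢˢᵃᵗ = 1.1167
  T = 349.4 K: ΣzᵢP/Pᵢˢᵃᵗ = 1.0303
  T = 350.7 K: ΣzᵢP/Pᵢˢᵃᵗ = 0.9885
Interpolating between 349.4 K and 350.7 K gives T ≈ 350.3 K.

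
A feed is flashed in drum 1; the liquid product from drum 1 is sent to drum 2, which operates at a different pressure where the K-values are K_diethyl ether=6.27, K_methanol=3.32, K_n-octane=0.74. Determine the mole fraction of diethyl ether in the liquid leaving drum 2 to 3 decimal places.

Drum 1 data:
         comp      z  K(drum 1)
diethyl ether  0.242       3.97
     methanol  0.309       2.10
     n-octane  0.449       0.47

Drum 1:
Let ψ₁ = V/F and solve Σ zᵢ(Kᵢ−1)/(1+ψ₁(Kᵢ−1)) = 0.
g(0) = ΣzᵢKᵢ − 1 = 0.821 and g(1) = 1 − Σzᵢ/Kᵢ = -0.163, so a root lies in (0, 1).
Newton iteration, ψ₁⁰ = 0.47:
  ψ₁ = 0.470: g = 0.2071, g' = -0.758 → ψ₁ = 0.743
  ψ₁ = 0.743: g = 0.0184, g' = -0.664 → ψ₁ = 0.771
Converged at ψ₁ = 0.771.
Drum-1 compositions:
  diethyl ether: x = 0.074, y = 0.292
  methanol: x = 0.167, y = 0.351
  n-octane: x = 0.759, y = 0.357
Drum-2 feed = drum-1 liquid: z₂ = (0.0736, 0.1672, 0.7592).
Drum 2:
Let ψ₂ = V/F and solve Σ zᵢ(Kᵢ−1)/(1+ψ₂(Kᵢ−1)) = 0.
Feasibility: ΣzᵢKᵢ = 1.578, Σzᵢ/Kᵢ = 1.088 — both > 1, two phases present.
Iterate (Newton) starting at ψ₂ = 0.65:
  ψ₂ = 0.650: g = 0.0047, g' = -0.322 → ψ₂ = 0.665
Converged at ψ₂ = 0.665.
  diethyl ether: x = 0.016, y = 0.102
  methanol: x = 0.066, y = 0.218
  n-octane: x = 0.918, y = 0.679

x_diethyl ether (drum 2) = 0.016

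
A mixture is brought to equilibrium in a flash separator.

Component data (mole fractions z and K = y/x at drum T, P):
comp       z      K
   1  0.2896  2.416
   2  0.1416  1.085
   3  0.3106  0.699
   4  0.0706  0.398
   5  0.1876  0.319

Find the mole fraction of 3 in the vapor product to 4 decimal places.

Newton iteration, V/F⁰ = 0.44:
  V/F = 0.4400: g = -0.08373, g' = -0.4835 → V/F = 0.2668
  V/F = 0.2668: g = 0.00098, g' = -0.5064 → V/F = 0.2688
Converged at V/F = 0.2688.
Compositions from xᵢ = zᵢ/(1+V/F(Kᵢ−1)), yᵢ = Kᵢxᵢ:
  1: x = 0.2098, y = 0.5068
  2: x = 0.1384, y = 0.1502
  3: x = 0.3379, y = 0.2362
  4: x = 0.0842, y = 0.0335
  5: x = 0.2296, y = 0.0733

y_3 = 0.2362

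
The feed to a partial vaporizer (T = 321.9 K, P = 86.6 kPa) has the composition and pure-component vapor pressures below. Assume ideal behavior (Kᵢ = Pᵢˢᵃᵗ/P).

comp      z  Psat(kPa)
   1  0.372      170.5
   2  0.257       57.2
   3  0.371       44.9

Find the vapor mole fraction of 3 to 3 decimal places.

Raoult's law: Kᵢ = Pᵢˢᵃᵗ/P = Pᵢˢᵃᵗ/86.6.
  K_1 = 170.5/86.6 = 1.96882, K_2 = 57.2/86.6 = 0.66051, K_3 = 44.9/86.6 = 0.51848
Let β = V/F and solve Σ zᵢ(Kᵢ−1)/(1+β(Kᵢ−1)) = 0.
Check two-phase: ΣzᵢKᵢ = 1.095 > 1 and Σzᵢ/Kᵢ = 1.294 > 1, so g(0) = 0.095 > 0 and g(1) = -0.294 < 0.
Newton iteration, β⁰ = 0.5:
  β = 0.500: g = -0.0976, g' = -0.351 → β = 0.222
  β = 0.222: g = 0.0023, g' = -0.379 → β = 0.228
Converged at β = 0.228.
Compositions from xᵢ = zᵢ/(1+β(Kᵢ−1)), yᵢ = Kᵢxᵢ:
  1: x = 0.305, y = 0.600
  2: x = 0.279, y = 0.184
  3: x = 0.417, y = 0.216

y_3 = 0.216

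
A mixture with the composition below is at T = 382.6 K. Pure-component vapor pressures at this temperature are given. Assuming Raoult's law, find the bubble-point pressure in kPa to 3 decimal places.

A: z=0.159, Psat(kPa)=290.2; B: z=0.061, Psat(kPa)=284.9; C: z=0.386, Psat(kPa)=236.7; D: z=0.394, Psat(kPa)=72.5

Pbub = 183.452 kPa

At the bubble point ψ → 0, so ΣzᵢKᵢ = 1 with Kᵢ = Pᵢˢᵃᵗ/P ⇒ P = ΣzᵢPᵢˢᵃᵗ.
P = 0.159·290.2 + 0.061·284.9 + 0.386·236.7 + 0.394·72.5 = 183.452 kPa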